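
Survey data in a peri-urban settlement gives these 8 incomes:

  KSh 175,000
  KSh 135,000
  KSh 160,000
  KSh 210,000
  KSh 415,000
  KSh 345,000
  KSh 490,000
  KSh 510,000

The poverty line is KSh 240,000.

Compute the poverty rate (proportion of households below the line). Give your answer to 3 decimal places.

4 of the 8 households have income below KSh 240,000.
H = 4/8 = 0.500.

0.500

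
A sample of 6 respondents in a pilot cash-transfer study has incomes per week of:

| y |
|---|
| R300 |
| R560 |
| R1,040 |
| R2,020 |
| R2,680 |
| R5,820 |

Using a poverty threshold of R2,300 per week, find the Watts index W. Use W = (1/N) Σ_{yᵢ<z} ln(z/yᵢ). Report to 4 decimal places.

Below the line: R300, R560, R1,040, R2,020 (q = 4 of N = 6).
ln(z/y) terms: ln(2300/300) = 2.0369; ln(2300/560) = 1.4127; ln(2300/1040) = 0.7937; ln(2300/2020) = 0.1298.
W = 4.373110 / 6 = 0.7289.

0.7289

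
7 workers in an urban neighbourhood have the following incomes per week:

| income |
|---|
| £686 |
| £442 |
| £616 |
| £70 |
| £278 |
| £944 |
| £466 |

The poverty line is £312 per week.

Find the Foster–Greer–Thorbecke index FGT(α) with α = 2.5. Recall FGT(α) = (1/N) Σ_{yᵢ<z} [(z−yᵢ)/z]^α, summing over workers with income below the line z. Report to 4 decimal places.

0.0763

Below z: £70, £278 (q = 2 of N = 7).
Normalized shortfalls: (312−70)/312 = 0.7756; (312−278)/312 = 0.1090.
Raised to α = 2.5: 0.52985; 0.00392.
Sum = 0.533769; FGT(2.5) = 0.533769 / 7 = 0.0763.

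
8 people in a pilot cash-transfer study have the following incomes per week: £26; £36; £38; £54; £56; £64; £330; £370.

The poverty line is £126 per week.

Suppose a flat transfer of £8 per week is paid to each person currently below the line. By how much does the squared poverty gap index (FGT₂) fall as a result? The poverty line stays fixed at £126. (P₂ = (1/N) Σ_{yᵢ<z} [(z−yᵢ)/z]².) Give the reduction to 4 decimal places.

0.0577

Before: below the line — £26, £36, £38, £54, £56, £64; squared poverty gap index (FGT₂) = 0.313146.
After the £8 transfer: below the line — £34, £44, £46, £62, £64, £72; squared poverty gap index (FGT₂) = 0.255448.
Reduction = 0.313146 − 0.255448 = 0.0577.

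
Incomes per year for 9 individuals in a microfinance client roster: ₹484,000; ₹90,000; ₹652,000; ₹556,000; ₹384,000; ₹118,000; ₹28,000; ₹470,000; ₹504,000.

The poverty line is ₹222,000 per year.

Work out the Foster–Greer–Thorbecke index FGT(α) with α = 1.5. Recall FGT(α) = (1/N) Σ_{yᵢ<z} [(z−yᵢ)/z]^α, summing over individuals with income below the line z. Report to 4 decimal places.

Poor units: ₹28,000, ₹90,000, ₹118,000 (q = 3 of N = 9).
Normalized shortfalls: (222000−28000)/222000 = 0.8739; (222000−90000)/222000 = 0.5946; (222000−118000)/222000 = 0.4685.
Raised to α = 1.5: 0.81691; 0.45849; 0.32064.
Sum = 1.596042; FGT(1.5) = 1.596042 / 9 = 0.1773.

0.1773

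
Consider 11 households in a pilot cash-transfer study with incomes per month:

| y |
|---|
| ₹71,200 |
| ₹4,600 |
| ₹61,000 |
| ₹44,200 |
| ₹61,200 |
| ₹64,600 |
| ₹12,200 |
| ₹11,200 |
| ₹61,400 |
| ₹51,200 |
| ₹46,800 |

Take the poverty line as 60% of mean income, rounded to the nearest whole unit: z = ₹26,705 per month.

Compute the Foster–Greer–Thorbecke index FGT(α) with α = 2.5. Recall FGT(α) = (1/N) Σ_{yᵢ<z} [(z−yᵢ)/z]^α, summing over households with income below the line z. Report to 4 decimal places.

0.0998

Incomes under z: ₹4,600, ₹11,200, ₹12,200 (q = 3 of N = 11).
Gap ratios (z−y)/z: (26705−4600)/26705 = 0.8277; (26705−11200)/26705 = 0.5806; (26705−12200)/26705 = 0.5432.
Raised to α = 2.5: 0.62337; 0.25686; 0.21743.
Sum = 1.097656; FGT(2.5) = 1.097656 / 11 = 0.0998.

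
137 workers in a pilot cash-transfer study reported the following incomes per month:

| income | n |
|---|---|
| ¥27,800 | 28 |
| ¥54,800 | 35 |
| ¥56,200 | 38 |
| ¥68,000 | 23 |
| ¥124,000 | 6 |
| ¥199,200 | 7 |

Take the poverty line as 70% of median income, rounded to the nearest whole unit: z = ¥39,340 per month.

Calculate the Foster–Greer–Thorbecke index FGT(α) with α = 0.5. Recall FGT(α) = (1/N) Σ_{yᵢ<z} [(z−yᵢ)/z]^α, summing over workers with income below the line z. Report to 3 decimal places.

Below the line: 28×¥27,800 (q = 28 of N = 137).
Relative gaps: (39340−27800)/39340 = 0.2933 (×28).
Raised to α = 0.5: 0.54161 (×28).
Sum = 15.165047; FGT(0.5) = 15.165047 / 137 = 0.111.

0.111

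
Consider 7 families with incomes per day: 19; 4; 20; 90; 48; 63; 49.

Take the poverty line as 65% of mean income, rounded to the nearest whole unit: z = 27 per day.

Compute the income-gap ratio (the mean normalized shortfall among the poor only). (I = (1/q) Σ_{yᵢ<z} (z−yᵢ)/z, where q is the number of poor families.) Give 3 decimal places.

0.469

Below the line: 4, 19, 20 (q = 3 of N = 7).
Relative gaps: 0.8519, 0.2963, 0.2593; sum = 1.407407.
I averages over the q = 3 poor units only: 1.407407 / 3 = 0.469.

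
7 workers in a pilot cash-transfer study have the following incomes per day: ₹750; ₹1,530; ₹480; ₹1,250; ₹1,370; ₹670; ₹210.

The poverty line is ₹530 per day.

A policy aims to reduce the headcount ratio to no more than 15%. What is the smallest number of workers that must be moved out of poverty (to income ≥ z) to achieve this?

1

2 of the 7 workers are poor, so H = 2/7 = 0.286.
A headcount ratio of at most 15% allows at most ⌊0.15 × 7⌋ = 1 poor workers.
So at least 2 − 1 = 1 must be lifted.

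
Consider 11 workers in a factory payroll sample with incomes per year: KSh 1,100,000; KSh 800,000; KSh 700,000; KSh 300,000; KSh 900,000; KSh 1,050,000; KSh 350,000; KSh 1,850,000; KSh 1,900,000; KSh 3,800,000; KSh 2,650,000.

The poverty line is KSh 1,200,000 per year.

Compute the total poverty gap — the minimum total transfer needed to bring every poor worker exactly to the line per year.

Below z: KSh 300,000, KSh 350,000, KSh 700,000, KSh 800,000, KSh 900,000, KSh 1,050,000, KSh 1,100,000 (q = 7 of N = 11).
Individual gaps: 1200000−300000 = 900000; 1200000−350000 = 850000; 1200000−700000 = 500000; 1200000−800000 = 400000; 1200000−900000 = 300000; 1200000−1050000 = 150000; 1200000−1100000 = 100000.
Aggregate gap = KSh 3,200,000.

KSh 3,200,000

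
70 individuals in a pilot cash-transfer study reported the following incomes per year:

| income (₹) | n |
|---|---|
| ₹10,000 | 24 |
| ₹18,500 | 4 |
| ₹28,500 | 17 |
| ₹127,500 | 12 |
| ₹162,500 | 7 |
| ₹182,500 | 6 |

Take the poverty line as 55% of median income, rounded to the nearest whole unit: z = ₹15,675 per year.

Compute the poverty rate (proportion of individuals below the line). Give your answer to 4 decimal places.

24 of the 70 individuals have income below ₹15,675.
H = 24/70 = 0.3429.

0.3429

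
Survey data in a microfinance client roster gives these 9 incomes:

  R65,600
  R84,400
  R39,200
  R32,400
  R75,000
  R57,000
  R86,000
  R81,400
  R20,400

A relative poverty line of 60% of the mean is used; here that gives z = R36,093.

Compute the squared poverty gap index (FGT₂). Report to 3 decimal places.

Below the line: R20,400, R32,400 (q = 2 of N = 9).
Shortfall ratios: (36093−20400)/36093 = 0.4348; (36093−32400)/36093 = 0.1023.
Squared: 0.1890; 0.0105.
Sum = 0.199515; P₂ = 0.199515 / 9 = 0.022.

0.022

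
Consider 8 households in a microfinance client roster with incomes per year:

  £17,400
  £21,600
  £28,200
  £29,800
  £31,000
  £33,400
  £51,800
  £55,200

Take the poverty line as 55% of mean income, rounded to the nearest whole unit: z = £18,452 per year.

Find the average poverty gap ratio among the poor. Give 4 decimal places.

0.0570

Poor units: £17,400 (q = 1 of N = 8).
Shortfall ratios (z−y)/z: 0.0570; sum = 0.057013.
The income-gap ratio divides by q (the poor only): 0.057013 / 1 = 0.0570.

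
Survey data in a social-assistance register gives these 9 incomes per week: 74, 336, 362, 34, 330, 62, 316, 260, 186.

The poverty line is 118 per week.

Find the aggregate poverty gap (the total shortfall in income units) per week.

184

Incomes under z: 34, 62, 74 (q = 3 of N = 9).
Individual gaps: 118−34 = 84; 118−62 = 56; 118−74 = 44.
Aggregate gap = 184.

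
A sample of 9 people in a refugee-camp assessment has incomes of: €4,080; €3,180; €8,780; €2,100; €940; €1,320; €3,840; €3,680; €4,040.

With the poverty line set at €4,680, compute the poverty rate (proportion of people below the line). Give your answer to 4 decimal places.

8 of the 9 people have income below €4,680.
H = 8/9 = 0.8889.

0.8889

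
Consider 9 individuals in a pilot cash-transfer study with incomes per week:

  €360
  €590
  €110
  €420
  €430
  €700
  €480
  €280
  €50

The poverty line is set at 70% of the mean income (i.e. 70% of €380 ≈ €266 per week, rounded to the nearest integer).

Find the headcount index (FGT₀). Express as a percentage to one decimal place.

22.2%

2 of the 9 individuals have income below €266.
H = 2/9 = 22.2%.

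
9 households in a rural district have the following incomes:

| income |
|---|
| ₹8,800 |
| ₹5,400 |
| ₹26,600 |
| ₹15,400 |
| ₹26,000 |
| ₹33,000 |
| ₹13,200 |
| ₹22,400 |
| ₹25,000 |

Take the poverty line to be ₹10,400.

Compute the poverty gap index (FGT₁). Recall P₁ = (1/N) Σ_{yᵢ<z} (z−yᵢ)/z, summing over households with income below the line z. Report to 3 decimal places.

Incomes under z: ₹5,400, ₹8,800 (q = 2 of N = 9).
Relative gaps: (10400−5400)/10400 = 0.4808; (10400−8800)/10400 = 0.1538.
Σ = 0.634615. Dividing by the full population N = 9 gives P₁ = 0.071.

0.071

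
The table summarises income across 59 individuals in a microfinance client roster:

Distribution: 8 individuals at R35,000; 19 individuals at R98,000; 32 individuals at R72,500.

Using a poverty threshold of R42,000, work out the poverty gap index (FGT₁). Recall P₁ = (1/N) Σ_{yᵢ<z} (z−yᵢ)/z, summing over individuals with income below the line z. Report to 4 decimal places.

Incomes under z: 8×R35,000 (q = 8 of N = 59).
Normalized shortfalls: (42000−35000)/42000 = 0.1667 (×8).
Σ = 1.333333. Dividing by the full population N = 59 gives P₁ = 0.0226.

0.0226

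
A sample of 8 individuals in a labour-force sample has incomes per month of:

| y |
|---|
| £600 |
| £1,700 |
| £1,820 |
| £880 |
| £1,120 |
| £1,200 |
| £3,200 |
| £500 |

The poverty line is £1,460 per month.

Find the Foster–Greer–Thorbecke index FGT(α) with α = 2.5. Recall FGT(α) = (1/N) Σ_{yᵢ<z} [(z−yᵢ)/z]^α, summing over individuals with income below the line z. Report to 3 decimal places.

Poor units: £500, £600, £880, £1,120, £1,200 (q = 5 of N = 8).
Shortfall ratios: (1460−500)/1460 = 0.6575; (1460−600)/1460 = 0.5890; (1460−880)/1460 = 0.3973; (1460−1120)/1460 = 0.2329; (1460−1200)/1460 = 0.1781.
Raised to α = 2.5: 0.35059; 0.26630; 0.09947; 0.02617; 0.01338.
Sum = 0.755905; FGT(2.5) = 0.755905 / 8 = 0.094.

0.094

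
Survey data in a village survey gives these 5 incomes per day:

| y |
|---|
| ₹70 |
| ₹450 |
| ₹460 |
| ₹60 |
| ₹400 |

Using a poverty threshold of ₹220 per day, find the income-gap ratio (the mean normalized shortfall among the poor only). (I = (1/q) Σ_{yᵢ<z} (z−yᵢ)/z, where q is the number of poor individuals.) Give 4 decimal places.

0.7045

Below z: ₹60, ₹70 (q = 2 of N = 5).
Shortfall ratios (z−y)/z: 0.7273, 0.6818; sum = 1.409091.
The income-gap ratio divides by q (the poor only): 1.409091 / 2 = 0.7045.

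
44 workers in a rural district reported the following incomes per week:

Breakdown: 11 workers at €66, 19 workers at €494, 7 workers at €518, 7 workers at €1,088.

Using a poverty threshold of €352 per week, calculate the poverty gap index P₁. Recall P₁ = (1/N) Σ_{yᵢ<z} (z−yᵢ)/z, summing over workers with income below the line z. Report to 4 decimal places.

Below the line: 11×€66 (q = 11 of N = 44).
Normalized shortfalls: (352−66)/352 = 0.8125 (×11).
Σ = 8.937500. Dividing by the full population N = 44 gives P₁ = 0.2031.

0.2031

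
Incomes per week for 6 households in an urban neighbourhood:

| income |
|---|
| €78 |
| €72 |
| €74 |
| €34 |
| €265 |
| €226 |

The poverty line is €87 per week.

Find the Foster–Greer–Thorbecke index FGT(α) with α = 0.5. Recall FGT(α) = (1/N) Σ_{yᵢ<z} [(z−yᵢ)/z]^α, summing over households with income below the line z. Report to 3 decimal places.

0.317

Incomes under z: €34, €72, €74, €78 (q = 4 of N = 6).
Gap ratios (z−y)/z: (87−34)/87 = 0.6092; (87−72)/87 = 0.1724; (87−74)/87 = 0.1494; (87−78)/87 = 0.1034.
Raised to α = 0.5: 0.78051; 0.41523; 0.38656; 0.32163.
Sum = 1.903927; FGT(0.5) = 1.903927 / 6 = 0.317.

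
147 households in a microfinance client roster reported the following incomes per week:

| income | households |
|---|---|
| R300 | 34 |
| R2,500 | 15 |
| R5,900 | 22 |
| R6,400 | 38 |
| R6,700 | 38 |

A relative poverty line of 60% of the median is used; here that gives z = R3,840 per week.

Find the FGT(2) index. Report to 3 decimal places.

0.209

Below the line: 34×R300, 15×R2,500 (q = 49 of N = 147).
Gap ratios (z−y)/z: (3840−300)/3840 = 0.9219 (×34); (3840−2500)/3840 = 0.3490 (×15).
Squared: 0.8499 (×34); 0.1218 (×15).
Sum = 30.721598; P₂ = 30.721598 / 147 = 0.209.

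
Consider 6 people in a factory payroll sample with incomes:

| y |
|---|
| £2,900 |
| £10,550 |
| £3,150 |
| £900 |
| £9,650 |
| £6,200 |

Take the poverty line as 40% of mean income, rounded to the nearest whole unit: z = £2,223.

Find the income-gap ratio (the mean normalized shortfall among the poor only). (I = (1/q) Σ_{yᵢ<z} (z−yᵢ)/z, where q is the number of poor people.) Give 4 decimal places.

Poor units: £900 (q = 1 of N = 6).
Relative gaps: 0.5951; sum = 0.595142.
I averages over the q = 1 poor units only: 0.595142 / 1 = 0.5951.

0.5951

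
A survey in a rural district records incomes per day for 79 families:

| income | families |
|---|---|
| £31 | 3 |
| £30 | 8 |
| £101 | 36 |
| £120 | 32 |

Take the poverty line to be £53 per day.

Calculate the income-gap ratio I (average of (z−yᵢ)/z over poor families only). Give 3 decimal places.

0.429

Below z: 8×£30, 3×£31 (q = 11 of N = 79).
Relative gaps: 0.4340 (×8), 0.4151 (×3); sum = 4.716981.
The income-gap ratio divides by q (the poor only): 4.716981 / 11 = 0.429.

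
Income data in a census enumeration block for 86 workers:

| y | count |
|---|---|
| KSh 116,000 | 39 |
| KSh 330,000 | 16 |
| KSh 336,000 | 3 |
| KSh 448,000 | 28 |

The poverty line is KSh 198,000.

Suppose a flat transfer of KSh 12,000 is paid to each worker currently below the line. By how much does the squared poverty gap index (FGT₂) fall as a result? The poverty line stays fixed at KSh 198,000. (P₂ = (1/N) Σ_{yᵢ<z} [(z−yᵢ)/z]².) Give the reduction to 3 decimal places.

Before: below the line — 39×KSh 116,000; squared poverty gap index (FGT₂) = 0.07778.
After the KSh 12,000 transfer: below the line — 39×KSh 128,000; squared poverty gap index (FGT₂) = 0.05668.
Reduction = 0.07778 − 0.05668 = 0.021.

0.021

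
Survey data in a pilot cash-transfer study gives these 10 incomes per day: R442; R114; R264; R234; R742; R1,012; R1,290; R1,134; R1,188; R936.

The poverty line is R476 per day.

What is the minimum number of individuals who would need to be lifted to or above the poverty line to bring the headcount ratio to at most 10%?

4 of the 10 individuals are poor, so H = 4/10 = 0.400.
A headcount ratio of at most 10% allows at most ⌊0.10 × 10⌋ = 1 poor individuals.
So at least 4 − 1 = 3 must be lifted.

3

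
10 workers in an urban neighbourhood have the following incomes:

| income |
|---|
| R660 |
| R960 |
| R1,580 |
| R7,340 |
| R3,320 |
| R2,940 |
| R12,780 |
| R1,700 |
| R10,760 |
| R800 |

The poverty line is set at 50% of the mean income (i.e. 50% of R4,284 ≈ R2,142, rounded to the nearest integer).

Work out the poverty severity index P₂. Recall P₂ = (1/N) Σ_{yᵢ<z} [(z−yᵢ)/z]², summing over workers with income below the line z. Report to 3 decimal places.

0.129

Below the line: R660, R800, R960, R1,580, R1,700 (q = 5 of N = 10).
Gap ratios (z−y)/z: (2142−660)/2142 = 0.6919; (2142−800)/2142 = 0.6265; (2142−960)/2142 = 0.5518; (2142−1580)/2142 = 0.2624; (2142−1700)/2142 = 0.2063.
Squared: 0.4787; 0.3925; 0.3045; 0.0688; 0.0426.
Sum = 1.287142; P₂ = 1.287142 / 10 = 0.129.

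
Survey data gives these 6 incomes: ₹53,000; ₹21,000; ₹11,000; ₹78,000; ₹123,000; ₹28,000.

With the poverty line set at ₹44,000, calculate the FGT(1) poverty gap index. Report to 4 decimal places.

0.2727

Below the line: ₹11,000, ₹21,000, ₹28,000 (q = 3 of N = 6).
Shortfall ratios: (44000−11000)/44000 = 0.7500; (44000−21000)/44000 = 0.5227; (44000−28000)/44000 = 0.3636.
Sum of shortfalls = 1.636364; P₁ averages over all N: 1.636364 / 6 = 0.2727.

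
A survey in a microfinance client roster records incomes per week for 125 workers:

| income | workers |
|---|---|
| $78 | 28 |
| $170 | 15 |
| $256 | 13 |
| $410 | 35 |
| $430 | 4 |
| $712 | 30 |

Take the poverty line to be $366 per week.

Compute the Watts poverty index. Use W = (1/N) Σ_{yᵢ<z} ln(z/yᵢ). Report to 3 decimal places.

0.475

Incomes under z: 28×$78, 15×$170, 13×$256 (q = 56 of N = 125).
Log gaps: ln(366/78) = 1.5459 (×28); ln(366/170) = 0.7668 (×15); ln(366/256) = 0.3575 (×13).
W = 59.435336 / 125 = 0.475.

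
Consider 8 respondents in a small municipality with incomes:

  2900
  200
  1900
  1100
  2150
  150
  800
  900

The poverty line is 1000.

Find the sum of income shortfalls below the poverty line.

Incomes under z: 150, 200, 800, 900 (q = 4 of N = 8).
Individual gaps: 1000−150 = 850; 1000−200 = 800; 1000−800 = 200; 1000−900 = 100.
Aggregate gap = 1950.

1950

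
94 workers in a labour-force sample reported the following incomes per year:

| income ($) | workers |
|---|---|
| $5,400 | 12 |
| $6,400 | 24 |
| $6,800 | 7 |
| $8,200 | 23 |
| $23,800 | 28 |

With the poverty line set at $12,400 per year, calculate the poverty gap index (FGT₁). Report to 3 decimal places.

Incomes under z: 12×$5,400, 24×$6,400, 7×$6,800, 23×$8,200 (q = 66 of N = 94).
Gap ratios (z−y)/z: (12400−5400)/12400 = 0.5645 (×12); (12400−6400)/12400 = 0.4839 (×24); (12400−6800)/12400 = 0.4516 (×7); (12400−8200)/12400 = 0.3387 (×23).
Σ = 29.338710. Dividing by the full population N = 94 gives P₁ = 0.312.

0.312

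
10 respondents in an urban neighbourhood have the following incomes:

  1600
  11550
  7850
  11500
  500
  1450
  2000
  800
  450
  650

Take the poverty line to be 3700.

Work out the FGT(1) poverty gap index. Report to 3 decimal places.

0.499

Below the line: 450, 500, 650, 800, 1450, 1600, 2000 (q = 7 of N = 10).
Normalized shortfalls: (3700−450)/3700 = 0.8784; (3700−500)/3700 = 0.8649; (3700−650)/3700 = 0.8243; (3700−800)/3700 = 0.7838; (3700−1450)/3700 = 0.6081; (3700−1600)/3700 = 0.5676; (3700−2000)/3700 = 0.4595.
Sum of shortfalls = 4.986486; P₁ averages over all N: 4.986486 / 10 = 0.499.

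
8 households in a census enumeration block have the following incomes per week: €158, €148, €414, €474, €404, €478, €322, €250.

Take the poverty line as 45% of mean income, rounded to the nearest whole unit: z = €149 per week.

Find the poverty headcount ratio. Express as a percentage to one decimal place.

1 of the 8 households have income below €149.
H = 1/8 = 12.5%.

12.5%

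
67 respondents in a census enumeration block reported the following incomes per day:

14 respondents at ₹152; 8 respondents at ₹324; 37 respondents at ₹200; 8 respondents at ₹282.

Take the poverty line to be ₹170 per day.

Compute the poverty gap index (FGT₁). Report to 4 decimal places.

0.0221

Poor units: 14×₹152 (q = 14 of N = 67).
Normalized shortfalls: (170−152)/170 = 0.1059 (×14).
Sum of shortfalls = 1.482353; P₁ averages over all N: 1.482353 / 67 = 0.0221.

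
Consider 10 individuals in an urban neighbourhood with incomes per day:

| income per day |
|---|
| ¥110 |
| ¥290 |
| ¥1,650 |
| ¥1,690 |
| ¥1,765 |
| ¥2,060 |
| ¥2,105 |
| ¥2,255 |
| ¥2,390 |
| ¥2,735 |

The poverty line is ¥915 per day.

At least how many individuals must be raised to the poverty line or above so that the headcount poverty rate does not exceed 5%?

2 of the 10 individuals are poor, so H = 2/10 = 0.200.
A headcount ratio of at most 5% allows at most ⌊0.05 × 10⌋ = 0 poor individuals.
So at least 2 − 0 = 2 must be lifted.

2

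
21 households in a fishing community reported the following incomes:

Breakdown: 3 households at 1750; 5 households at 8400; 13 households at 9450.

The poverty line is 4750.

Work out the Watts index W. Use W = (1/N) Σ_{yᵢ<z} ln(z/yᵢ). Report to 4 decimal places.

0.1426

Below the line: 3×1750 (q = 3 of N = 21).
Log gaps: ln(4750/1750) = 0.9985 (×3).
W = 2.995586 / 21 = 0.1426.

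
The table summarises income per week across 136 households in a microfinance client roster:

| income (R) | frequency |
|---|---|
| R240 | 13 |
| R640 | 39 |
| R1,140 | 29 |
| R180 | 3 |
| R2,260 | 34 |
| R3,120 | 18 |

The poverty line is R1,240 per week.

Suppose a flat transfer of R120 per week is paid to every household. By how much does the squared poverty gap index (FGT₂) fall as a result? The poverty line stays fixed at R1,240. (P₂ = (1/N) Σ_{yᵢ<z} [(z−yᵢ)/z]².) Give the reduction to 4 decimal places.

Before: below the line — 3×R180, 13×R240, 39×R640, 29×R1,140; squared poverty gap index (FGT₂) = 0.146814.
After the R120 transfer: below the line — 3×R300, 13×R360, 39×R760; squared poverty gap index (FGT₂) = 0.103789.
Reduction = 0.146814 − 0.103789 = 0.0430.

0.0430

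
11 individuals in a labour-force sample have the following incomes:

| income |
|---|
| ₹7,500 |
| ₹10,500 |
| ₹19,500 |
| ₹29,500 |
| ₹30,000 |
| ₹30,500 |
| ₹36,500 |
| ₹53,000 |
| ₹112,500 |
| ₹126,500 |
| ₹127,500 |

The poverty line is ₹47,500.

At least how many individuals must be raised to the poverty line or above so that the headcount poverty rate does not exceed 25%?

5

Currently q = 7 of N = 11 are below the line (H = 0.636).
A headcount ratio of at most 25% allows at most ⌊0.25 × 11⌋ = 2 poor individuals.
So at least 7 − 2 = 5 must be lifted.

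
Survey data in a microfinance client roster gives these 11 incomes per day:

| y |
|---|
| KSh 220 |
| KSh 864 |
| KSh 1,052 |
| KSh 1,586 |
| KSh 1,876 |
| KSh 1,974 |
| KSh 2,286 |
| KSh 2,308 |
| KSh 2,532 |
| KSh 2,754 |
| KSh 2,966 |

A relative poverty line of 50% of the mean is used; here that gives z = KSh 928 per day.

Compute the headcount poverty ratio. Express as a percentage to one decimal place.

18.2%

2 of the 11 individuals have income below KSh 928.
H = 2/11 = 18.2%.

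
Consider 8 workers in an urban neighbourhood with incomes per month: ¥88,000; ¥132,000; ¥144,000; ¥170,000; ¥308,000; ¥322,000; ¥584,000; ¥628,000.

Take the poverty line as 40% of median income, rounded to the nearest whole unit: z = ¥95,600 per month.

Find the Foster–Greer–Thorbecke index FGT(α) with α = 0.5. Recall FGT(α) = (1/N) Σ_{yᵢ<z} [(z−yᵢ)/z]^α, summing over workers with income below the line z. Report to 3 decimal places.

Poor units: ¥88,000 (q = 1 of N = 8).
Shortfall ratios: (95600−88000)/95600 = 0.0795.
Raised to α = 0.5: 0.28195.
Sum = 0.281954; FGT(0.5) = 0.281954 / 8 = 0.035.

0.035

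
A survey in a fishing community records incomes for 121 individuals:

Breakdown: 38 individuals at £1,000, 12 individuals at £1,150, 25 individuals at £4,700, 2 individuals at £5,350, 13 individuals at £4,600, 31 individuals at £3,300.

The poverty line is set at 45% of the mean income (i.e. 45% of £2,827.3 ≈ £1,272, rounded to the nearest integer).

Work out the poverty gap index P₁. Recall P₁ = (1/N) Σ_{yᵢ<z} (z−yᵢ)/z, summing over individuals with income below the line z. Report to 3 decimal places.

0.077

Below z: 38×£1,000, 12×£1,150 (q = 50 of N = 121).
Shortfall ratios: (1272−1000)/1272 = 0.2138 (×38); (1272−1150)/1272 = 0.0959 (×12).
Sum of shortfalls = 9.276730; P₁ averages over all N: 9.276730 / 121 = 0.077.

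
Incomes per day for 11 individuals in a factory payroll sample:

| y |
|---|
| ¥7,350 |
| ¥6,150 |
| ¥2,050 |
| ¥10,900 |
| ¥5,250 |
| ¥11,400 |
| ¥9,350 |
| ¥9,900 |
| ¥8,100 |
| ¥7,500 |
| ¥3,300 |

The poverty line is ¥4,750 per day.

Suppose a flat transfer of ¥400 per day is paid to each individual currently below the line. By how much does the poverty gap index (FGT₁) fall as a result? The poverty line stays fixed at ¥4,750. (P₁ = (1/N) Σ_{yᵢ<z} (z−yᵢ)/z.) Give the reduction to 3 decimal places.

0.015

Before: below the line — ¥2,050, ¥3,300; poverty gap index (FGT₁) = 0.07943.
After the ¥400 transfer: below the line — ¥2,450, ¥3,700; poverty gap index (FGT₁) = 0.06411.
Reduction = 0.07943 − 0.06411 = 0.015.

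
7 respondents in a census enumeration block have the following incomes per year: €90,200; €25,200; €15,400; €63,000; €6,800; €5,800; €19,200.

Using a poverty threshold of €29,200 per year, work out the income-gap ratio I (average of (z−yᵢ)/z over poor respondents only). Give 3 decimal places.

Below z: €5,800, €6,800, €15,400, €19,200, €25,200 (q = 5 of N = 7).
Shortfall ratios (z−y)/z: 0.8014, 0.7671, 0.4726, 0.3425, 0.1370; sum = 2.520548.
I averages over the q = 5 poor units only: 2.520548 / 5 = 0.504.

0.504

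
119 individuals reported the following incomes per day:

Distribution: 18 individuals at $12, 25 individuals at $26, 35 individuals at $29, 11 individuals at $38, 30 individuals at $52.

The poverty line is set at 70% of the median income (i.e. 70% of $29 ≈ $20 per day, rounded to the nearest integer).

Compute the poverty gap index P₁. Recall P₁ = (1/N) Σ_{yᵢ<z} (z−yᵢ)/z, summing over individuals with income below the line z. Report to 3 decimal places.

0.061

Poor units: 18×$12 (q = 18 of N = 119).
Gap ratios (z−y)/z: (20−12)/20 = 0.4000 (×18).
Sum of shortfalls = 7.200000; P₁ averages over all N: 7.200000 / 119 = 0.061.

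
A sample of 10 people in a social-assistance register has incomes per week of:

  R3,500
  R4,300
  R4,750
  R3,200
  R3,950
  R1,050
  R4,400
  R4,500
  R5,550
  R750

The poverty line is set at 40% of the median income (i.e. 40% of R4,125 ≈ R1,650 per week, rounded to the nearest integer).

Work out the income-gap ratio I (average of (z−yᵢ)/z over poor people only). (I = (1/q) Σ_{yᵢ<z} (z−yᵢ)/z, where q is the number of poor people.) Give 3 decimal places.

0.455

Incomes under z: R750, R1,050 (q = 2 of N = 10).
Shortfall ratios (z−y)/z: 0.5455, 0.3636; sum = 0.909091.
The income-gap ratio divides by q (the poor only): 0.909091 / 2 = 0.455.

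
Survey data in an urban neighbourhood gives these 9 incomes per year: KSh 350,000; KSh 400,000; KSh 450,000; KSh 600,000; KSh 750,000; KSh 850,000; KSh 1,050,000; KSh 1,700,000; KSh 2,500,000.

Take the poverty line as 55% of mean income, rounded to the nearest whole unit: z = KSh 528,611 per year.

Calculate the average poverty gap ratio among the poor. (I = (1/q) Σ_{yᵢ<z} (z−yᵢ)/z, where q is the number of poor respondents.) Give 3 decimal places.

0.243

Incomes under z: KSh 350,000, KSh 400,000, KSh 450,000 (q = 3 of N = 9).
Relative gaps: 0.3379, 0.2433, 0.1487; sum = 0.729900.
The income-gap ratio divides by q (the poor only): 0.729900 / 3 = 0.243.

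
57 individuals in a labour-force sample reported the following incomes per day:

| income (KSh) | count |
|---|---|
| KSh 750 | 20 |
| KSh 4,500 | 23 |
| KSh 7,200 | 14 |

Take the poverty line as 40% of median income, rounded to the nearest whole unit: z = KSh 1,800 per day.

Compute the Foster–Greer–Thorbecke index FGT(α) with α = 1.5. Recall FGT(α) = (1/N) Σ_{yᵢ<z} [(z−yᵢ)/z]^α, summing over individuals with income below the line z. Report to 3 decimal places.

0.156

Below the line: 20×KSh 750 (q = 20 of N = 57).
Gap ratios (z−y)/z: (1800−750)/1800 = 0.5833 (×20).
Raised to α = 1.5: 0.44553 (×20).
Sum = 8.910564; FGT(1.5) = 8.910564 / 57 = 0.156.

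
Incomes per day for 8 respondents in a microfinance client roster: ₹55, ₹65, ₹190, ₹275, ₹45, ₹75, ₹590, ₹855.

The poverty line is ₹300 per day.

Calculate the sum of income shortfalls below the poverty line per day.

₹1,095

Incomes under z: ₹45, ₹55, ₹65, ₹75, ₹190, ₹275 (q = 6 of N = 8).
Individual gaps: 300−45 = 255; 300−55 = 245; 300−65 = 235; 300−75 = 225; 300−190 = 110; 300−275 = 25.
Aggregate gap = ₹1,095.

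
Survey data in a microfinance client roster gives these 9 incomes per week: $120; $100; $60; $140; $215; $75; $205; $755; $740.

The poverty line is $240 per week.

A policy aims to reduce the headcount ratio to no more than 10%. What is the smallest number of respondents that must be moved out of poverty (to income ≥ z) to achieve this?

Currently q = 7 of N = 9 are below the line (H = 0.778).
A headcount ratio of at most 10% allows at most ⌊0.10 × 9⌋ = 0 poor respondents.
So at least 7 − 0 = 7 must be lifted.

7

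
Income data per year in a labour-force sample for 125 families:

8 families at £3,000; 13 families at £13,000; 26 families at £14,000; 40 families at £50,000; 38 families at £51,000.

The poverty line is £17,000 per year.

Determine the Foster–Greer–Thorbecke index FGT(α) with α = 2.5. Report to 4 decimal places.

Below the line: 8×£3,000, 13×£13,000, 26×£14,000 (q = 47 of N = 125).
Gap ratios (z−y)/z: (17000−3000)/17000 = 0.8235 (×8); (17000−13000)/17000 = 0.2353 (×13); (17000−14000)/17000 = 0.1765 (×26).
Raised to α = 2.5: 0.61546 (×8); 0.02686 (×13); 0.01308 (×26).
Sum = 5.612911; FGT(2.5) = 5.612911 / 125 = 0.0449.

0.0449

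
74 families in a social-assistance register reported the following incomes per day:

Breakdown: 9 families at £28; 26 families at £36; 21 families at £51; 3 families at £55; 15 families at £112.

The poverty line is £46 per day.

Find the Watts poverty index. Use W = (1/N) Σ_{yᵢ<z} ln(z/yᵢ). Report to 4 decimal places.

Incomes under z: 9×£28, 26×£36 (q = 35 of N = 74).
Log gaps: ln(46/28) = 0.4964 (×9); ln(46/36) = 0.2451 (×26).
W = 10.841116 / 74 = 0.1465.

0.1465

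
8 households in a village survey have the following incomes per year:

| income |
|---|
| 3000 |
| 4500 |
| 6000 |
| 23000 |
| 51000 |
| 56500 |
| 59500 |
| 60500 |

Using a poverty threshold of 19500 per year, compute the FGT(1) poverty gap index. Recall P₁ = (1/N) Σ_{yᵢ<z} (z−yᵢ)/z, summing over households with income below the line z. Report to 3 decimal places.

Below the line: 3000, 4500, 6000 (q = 3 of N = 8).
Normalized shortfalls: (19500−3000)/19500 = 0.8462; (19500−4500)/19500 = 0.7692; (19500−6000)/19500 = 0.6923.
Σ = 2.307692. Dividing by the full population N = 8 gives P₁ = 0.288.

0.288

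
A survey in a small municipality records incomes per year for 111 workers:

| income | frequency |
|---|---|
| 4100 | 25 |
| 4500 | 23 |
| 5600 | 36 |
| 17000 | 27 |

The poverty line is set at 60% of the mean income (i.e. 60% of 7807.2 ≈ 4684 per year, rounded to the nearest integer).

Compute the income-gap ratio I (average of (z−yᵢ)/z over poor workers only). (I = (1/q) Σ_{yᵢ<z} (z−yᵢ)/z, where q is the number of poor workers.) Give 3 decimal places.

Poor units: 25×4100, 23×4500 (q = 48 of N = 111).
Shortfall ratios (z−y)/z: 0.1247 (×25), 0.0393 (×23); sum = 4.020495.
I averages over the q = 48 poor units only: 4.020495 / 48 = 0.084.

0.084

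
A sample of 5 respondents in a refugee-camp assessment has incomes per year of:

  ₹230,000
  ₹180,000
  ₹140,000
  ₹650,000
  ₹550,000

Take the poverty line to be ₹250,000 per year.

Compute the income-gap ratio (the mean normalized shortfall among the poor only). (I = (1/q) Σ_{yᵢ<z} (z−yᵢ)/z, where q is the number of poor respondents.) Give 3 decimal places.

Below the line: ₹140,000, ₹180,000, ₹230,000 (q = 3 of N = 5).
Relative gaps: 0.4400, 0.2800, 0.0800; sum = 0.800000.
The income-gap ratio divides by q (the poor only): 0.800000 / 3 = 0.267.

0.267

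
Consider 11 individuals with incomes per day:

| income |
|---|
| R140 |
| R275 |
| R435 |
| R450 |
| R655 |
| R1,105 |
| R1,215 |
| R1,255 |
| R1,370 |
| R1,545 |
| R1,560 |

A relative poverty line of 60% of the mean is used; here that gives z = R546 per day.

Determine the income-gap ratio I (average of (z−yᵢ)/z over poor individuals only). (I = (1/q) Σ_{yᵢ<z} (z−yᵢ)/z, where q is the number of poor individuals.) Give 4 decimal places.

Poor units: R140, R275, R435, R450 (q = 4 of N = 11).
Shortfall ratios (z−y)/z: 0.7436, 0.4963, 0.2033, 0.1758; sum = 1.619048.
I averages over the q = 4 poor units only: 1.619048 / 4 = 0.4048.

0.4048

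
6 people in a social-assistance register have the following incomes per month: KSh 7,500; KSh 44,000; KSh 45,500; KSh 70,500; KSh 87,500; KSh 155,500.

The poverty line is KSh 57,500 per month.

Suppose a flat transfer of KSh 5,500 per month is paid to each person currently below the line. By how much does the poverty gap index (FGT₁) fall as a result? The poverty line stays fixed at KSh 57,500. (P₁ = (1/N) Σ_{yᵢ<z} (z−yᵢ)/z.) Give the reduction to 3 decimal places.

Before: below the line — KSh 7,500, KSh 44,000, KSh 45,500; poverty gap index (FGT₁) = 0.21884.
After the KSh 5,500 transfer: below the line — KSh 13,000, KSh 49,500, KSh 51,000; poverty gap index (FGT₁) = 0.17101.
Reduction = 0.21884 − 0.17101 = 0.048.

0.048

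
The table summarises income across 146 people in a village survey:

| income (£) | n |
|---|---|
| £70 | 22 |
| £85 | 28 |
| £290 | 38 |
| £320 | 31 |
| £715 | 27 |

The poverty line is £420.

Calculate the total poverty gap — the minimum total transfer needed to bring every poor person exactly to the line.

Below z: 22×£70, 28×£85, 38×£290, 31×£320 (q = 119 of N = 146).
Individual gaps: 22×(420−70) = 7700; 28×(420−85) = 9380; 38×(420−290) = 4940; 31×(420−320) = 3100.
Aggregate gap = £25,120.

£25,120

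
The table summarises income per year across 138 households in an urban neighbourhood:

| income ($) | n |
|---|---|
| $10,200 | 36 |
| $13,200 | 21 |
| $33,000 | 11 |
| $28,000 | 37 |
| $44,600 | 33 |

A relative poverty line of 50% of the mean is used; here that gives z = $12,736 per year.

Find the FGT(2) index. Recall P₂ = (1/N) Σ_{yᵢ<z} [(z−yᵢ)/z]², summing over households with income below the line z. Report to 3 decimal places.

0.010

Below the line: 36×$10,200 (q = 36 of N = 138).
Gap ratios (z−y)/z: (12736−10200)/12736 = 0.1991 (×36).
Squared: 0.0396 (×36).
Sum = 1.427365; P₂ = 1.427365 / 138 = 0.010.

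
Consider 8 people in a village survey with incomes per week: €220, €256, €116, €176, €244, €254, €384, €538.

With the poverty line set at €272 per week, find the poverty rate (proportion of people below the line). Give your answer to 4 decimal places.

0.7500

6 of the 8 people have income below €272.
H = 6/8 = 0.7500.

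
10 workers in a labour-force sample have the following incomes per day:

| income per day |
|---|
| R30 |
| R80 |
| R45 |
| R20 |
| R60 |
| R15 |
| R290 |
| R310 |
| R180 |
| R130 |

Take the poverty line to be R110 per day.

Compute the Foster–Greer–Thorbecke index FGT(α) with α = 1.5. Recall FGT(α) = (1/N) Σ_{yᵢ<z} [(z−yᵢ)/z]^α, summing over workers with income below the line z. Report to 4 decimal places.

0.3066

Poor units: R15, R20, R30, R45, R60, R80 (q = 6 of N = 10).
Normalized shortfalls: (110−15)/110 = 0.8636; (110−20)/110 = 0.8182; (110−30)/110 = 0.7273; (110−45)/110 = 0.5909; (110−60)/110 = 0.4545; (110−80)/110 = 0.2727.
Raised to α = 1.5: 0.80259; 0.74007; 0.62022; 0.45424; 0.30645; 0.14243.
Sum = 3.066006; FGT(1.5) = 3.066006 / 10 = 0.3066.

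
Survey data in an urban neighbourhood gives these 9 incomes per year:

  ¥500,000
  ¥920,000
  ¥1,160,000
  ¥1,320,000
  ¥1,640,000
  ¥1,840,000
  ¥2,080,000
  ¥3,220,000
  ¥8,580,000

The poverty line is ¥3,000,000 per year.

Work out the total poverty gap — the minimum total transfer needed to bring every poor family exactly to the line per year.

Poor units: ¥500,000, ¥920,000, ¥1,160,000, ¥1,320,000, ¥1,640,000, ¥1,840,000, ¥2,080,000 (q = 7 of N = 9).
Individual gaps: 3000000−500000 = 2500000; 3000000−920000 = 2080000; 3000000−1160000 = 1840000; 3000000−1320000 = 1680000; 3000000−1640000 = 1360000; 3000000−1840000 = 1160000; 3000000−2080000 = 920000.
Aggregate gap = ¥11,540,000.

¥11,540,000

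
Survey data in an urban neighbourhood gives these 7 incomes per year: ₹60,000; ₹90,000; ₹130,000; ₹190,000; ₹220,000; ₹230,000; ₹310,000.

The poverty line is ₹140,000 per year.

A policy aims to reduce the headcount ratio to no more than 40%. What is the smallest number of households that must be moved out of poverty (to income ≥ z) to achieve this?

1

Currently q = 3 of N = 7 are below the line (H = 0.429).
A headcount ratio of at most 40% allows at most ⌊0.40 × 7⌋ = 2 poor households.
So at least 3 − 2 = 1 must be lifted.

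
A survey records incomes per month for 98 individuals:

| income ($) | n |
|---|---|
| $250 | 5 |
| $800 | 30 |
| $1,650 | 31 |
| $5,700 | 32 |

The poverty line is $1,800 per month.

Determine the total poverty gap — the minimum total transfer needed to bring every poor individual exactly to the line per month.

Incomes under z: 5×$250, 30×$800, 31×$1,650 (q = 66 of N = 98).
Individual gaps: 5×(1800−250) = 7750; 30×(1800−800) = 30000; 31×(1800−1650) = 4650.
Aggregate gap = $42,400.

$42,400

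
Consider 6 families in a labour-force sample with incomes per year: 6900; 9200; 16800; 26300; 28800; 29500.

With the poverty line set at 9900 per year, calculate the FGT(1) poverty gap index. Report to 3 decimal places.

Below the line: 6900, 9200 (q = 2 of N = 6).
Gap ratios (z−y)/z: (9900−6900)/9900 = 0.3030; (9900−9200)/9900 = 0.0707.
Sum of shortfalls = 0.373737; P₁ averages over all N: 0.373737 / 6 = 0.062.

0.062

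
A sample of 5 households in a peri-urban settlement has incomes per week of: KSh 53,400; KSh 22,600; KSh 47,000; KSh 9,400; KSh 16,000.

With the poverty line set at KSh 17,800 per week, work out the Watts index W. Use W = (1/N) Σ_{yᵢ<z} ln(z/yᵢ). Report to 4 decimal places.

Below z: KSh 9,400, KSh 16,000 (q = 2 of N = 5).
Log gaps: ln(17800/9400) = 0.6385; ln(17800/16000) = 0.1066.
W = 0.745099 / 5 = 0.1490.

0.1490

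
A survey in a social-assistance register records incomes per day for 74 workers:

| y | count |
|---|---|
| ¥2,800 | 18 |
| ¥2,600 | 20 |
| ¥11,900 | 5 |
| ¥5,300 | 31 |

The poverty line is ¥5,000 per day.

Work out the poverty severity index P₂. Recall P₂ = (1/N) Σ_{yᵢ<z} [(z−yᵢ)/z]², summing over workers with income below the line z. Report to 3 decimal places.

0.109

Poor units: 20×¥2,600, 18×¥2,800 (q = 38 of N = 74).
Shortfall ratios: (5000−2600)/5000 = 0.4800 (×20); (5000−2800)/5000 = 0.4400 (×18).
Squared: 0.2304 (×20); 0.1936 (×18).
Sum = 8.092800; P₂ = 8.092800 / 74 = 0.109.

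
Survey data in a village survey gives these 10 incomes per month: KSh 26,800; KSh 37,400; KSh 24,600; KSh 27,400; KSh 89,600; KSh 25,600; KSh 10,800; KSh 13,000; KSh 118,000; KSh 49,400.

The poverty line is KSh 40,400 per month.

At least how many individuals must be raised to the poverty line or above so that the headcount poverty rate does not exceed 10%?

Currently q = 7 of N = 10 are below the line (H = 0.700).
A headcount ratio of at most 10% allows at most ⌊0.10 × 10⌋ = 1 poor individuals.
So at least 7 − 1 = 6 must be lifted.

6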